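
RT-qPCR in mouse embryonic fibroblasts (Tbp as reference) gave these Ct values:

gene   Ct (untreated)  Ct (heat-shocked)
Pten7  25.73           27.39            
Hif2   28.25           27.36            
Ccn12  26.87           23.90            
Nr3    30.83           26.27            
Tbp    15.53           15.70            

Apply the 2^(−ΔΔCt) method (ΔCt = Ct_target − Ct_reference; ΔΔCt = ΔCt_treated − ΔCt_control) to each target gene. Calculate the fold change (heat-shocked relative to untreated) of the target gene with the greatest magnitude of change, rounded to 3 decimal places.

Pten7: ΔΔCt = (27.39−15.70) − (25.73−15.53) = 11.69 − 10.20 = 1.49; fold change = 2^-1.49 = 0.356
Hif2: ΔΔCt = (27.36−15.70) − (28.25−15.53) = 11.66 − 12.72 = -1.06; fold change = 2^1.06 = 2.085
Ccn12: ΔΔCt = (23.90−15.70) − (26.87−15.53) = 8.20 − 11.34 = -3.14; fold change = 2^3.14 = 8.815
Nr3: ΔΔCt = (26.27−15.70) − (30.83−15.53) = 10.57 − 15.30 = -4.73; fold change = 2^4.73 = 26.538
Nr3 has the largest |ΔΔCt| = 4.73.

26.538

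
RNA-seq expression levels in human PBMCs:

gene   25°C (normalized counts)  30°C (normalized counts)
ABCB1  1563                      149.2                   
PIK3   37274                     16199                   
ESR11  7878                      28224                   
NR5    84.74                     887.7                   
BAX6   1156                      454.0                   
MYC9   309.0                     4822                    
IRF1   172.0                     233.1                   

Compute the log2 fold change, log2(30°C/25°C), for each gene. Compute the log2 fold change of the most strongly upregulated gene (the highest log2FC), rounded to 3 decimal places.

log2(149.2/1563) = -3.389  (ABCB1)
log2(16199/37274) = -1.202  (PIK3)
log2(28224/7878) = 1.841  (ESR11)
log2(887.7/84.74) = 3.389  (NR5)
log2(454.0/1156) = -1.348  (BAX6)
log2(4822/309.0) = 3.964  (MYC9)
log2(233.1/172.0) = 0.439  (IRF1)
MYC9 is most strongly upregulated.

3.964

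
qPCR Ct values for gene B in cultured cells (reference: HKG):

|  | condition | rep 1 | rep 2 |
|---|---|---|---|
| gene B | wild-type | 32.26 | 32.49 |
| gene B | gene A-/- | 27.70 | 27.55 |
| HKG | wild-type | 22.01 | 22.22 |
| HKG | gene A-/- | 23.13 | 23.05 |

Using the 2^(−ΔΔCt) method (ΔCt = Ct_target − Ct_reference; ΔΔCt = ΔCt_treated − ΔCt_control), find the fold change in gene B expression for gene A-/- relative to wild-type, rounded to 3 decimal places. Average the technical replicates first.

Mean Ct: gene B wild-type 32.375; gene B gene A-/- 27.625; HKG wild-type 22.115; HKG gene A-/- 23.090
ΔCt(wild-type) = 32.375 − 22.115 = 10.260
ΔCt(gene A-/-) = 27.625 − 23.090 = 4.535
ΔΔCt = 4.535 − 10.260 = -5.725
Fold change = 2^(−(-5.725)) = 2^5.725 = 52.8928

52.893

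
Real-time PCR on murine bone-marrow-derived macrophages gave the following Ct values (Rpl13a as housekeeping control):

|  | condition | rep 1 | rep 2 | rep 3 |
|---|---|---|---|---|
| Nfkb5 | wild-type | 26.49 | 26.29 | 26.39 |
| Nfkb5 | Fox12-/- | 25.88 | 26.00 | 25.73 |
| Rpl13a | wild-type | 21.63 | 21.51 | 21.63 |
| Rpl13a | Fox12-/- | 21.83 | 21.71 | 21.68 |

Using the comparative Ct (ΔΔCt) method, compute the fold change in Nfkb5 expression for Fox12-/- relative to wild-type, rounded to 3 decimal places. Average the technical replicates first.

1.591

Mean Ct: Nfkb5 wild-type 26.390; Nfkb5 Fox12-/- 25.870; Rpl13a wild-type 21.590; Rpl13a Fox12-/- 21.740
ΔCt(wild-type) = 26.390 − 21.590 = 4.800
ΔCt(Fox12-/-) = 25.870 − 21.740 = 4.130
ΔΔCt = 4.130 − 4.800 = -0.670
Fold change = 2^(−(-0.670)) = 2^0.670 = 1.5911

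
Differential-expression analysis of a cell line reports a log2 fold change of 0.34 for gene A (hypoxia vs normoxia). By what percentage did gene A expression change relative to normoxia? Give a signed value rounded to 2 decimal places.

26.58%

Fold change = 2^(0.34) = 1.2658
Percent change = (FC − 1) × 100% = (1.2658 − 1) × 100 = 26.58%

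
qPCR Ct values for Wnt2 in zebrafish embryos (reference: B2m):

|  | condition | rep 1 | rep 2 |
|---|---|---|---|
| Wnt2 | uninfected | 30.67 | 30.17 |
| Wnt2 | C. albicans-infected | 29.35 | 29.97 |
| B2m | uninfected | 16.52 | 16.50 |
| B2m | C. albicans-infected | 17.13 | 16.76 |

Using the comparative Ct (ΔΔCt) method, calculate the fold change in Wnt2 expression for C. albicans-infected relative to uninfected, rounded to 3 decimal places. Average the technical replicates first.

Mean Ct: Wnt2 uninfected 30.420; Wnt2 C. albicans-infected 29.660; B2m uninfected 16.510; B2m C. albicans-infected 16.945
ΔCt(uninfected) = 30.420 − 16.510 = 13.910
ΔCt(C. albicans-infected) = 29.660 − 16.945 = 12.715
ΔΔCt = 12.715 − 13.910 = -1.195
Fold change = 2^(−(-1.195)) = 2^1.195 = 2.2894

2.289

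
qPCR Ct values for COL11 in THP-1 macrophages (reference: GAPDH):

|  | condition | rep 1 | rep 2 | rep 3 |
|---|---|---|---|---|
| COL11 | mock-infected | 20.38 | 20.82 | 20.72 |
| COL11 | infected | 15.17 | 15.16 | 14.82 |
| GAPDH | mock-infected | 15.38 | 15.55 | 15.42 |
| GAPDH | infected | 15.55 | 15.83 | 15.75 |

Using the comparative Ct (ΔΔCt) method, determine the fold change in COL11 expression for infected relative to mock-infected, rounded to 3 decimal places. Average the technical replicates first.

57.680

Mean Ct: COL11 mock-infected 20.640; COL11 infected 15.050; GAPDH mock-infected 15.450; GAPDH infected 15.710
ΔCt(mock-infected) = 20.640 − 15.450 = 5.190
ΔCt(infected) = 15.050 − 15.710 = -0.660
ΔΔCt = -0.660 − 5.190 = -5.850
Fold change = 2^(−(-5.850)) = 2^5.850 = 57.6800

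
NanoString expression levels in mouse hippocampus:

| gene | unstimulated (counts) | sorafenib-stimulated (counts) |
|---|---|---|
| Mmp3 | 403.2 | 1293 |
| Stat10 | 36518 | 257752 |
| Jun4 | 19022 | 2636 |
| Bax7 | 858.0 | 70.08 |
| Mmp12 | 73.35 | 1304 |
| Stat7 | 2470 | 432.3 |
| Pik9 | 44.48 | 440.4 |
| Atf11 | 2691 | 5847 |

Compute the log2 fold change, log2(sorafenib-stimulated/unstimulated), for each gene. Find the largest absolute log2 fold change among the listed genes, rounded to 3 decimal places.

4.152

log2(1293/403.2) = 1.681  (Mmp3)
log2(257752/36518) = 2.819  (Stat10)
log2(2636/19022) = -2.851  (Jun4)
log2(70.08/858.0) = -3.614  (Bax7)
log2(1304/73.35) = 4.152  (Mmp12)
log2(432.3/2470) = -2.514  (Stat7)
log2(440.4/44.48) = 3.308  (Pik9)
log2(5847/2691) = 1.120  (Atf11)
The largest magnitude belongs to Mmp12.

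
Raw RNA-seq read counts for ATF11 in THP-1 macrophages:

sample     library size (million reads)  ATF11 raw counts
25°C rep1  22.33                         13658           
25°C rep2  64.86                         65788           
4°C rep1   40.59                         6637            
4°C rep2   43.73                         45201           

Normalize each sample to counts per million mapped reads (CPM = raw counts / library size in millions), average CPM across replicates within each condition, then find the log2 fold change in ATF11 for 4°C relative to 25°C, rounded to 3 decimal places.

-0.442

CPM(25°C rep1) = 13658 / 22.33 = 611.6435
CPM(25°C rep2) = 65788 / 64.86 = 1014.3077
CPM(4°C rep1) = 6637 / 40.59 = 163.5132
CPM(4°C rep2) = 45201 / 43.73 = 1033.6382
mean CPM(25°C) = 812.9756; mean CPM(4°C) = 598.5757
Fold change = 598.5757 / 812.9756 = 0.73628
log2(0.73628) = -0.4417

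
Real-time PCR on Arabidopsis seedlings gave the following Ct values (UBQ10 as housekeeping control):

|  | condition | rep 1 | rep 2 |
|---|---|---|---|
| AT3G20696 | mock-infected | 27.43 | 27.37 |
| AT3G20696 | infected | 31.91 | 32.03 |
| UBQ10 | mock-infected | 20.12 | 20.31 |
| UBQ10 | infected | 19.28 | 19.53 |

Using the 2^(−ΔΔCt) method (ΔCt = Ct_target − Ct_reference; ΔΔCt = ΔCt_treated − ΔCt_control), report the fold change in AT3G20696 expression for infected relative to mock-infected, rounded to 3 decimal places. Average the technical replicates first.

0.024

Mean Ct: AT3G20696 mock-infected 27.400; AT3G20696 infected 31.970; UBQ10 mock-infected 20.215; UBQ10 infected 19.405
ΔCt(mock-infected) = 27.400 − 20.215 = 7.185
ΔCt(infected) = 31.970 − 19.405 = 12.565
ΔΔCt = 12.565 − 7.185 = 5.380
Fold change = 2^(−5.380) = 0.0240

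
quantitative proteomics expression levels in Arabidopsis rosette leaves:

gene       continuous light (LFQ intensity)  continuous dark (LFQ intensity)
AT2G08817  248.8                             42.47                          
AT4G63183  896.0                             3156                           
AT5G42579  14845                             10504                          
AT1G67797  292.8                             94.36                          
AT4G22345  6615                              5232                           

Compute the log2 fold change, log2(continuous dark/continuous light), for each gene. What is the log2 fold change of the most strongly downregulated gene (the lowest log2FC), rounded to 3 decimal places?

log2(42.47/248.8) = -2.550  (AT2G08817)
log2(3156/896.0) = 1.817  (AT4G63183)
log2(10504/14845) = -0.499  (AT5G42579)
log2(94.36/292.8) = -1.634  (AT1G67797)
log2(5232/6615) = -0.338  (AT4G22345)
AT2G08817 is most strongly downregulated.

-2.550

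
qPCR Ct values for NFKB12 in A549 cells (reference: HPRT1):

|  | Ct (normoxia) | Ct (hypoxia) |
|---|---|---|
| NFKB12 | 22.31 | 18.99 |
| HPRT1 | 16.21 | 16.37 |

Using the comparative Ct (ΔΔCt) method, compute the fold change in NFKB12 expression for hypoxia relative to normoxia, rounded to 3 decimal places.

11.158

ΔCt(normoxia) = 22.310 − 16.210 = 6.100
ΔCt(hypoxia) = 18.990 − 16.370 = 2.620
ΔΔCt = 2.620 − 6.100 = -3.480
Fold change = 2^(−(-3.480)) = 2^3.480 = 11.1579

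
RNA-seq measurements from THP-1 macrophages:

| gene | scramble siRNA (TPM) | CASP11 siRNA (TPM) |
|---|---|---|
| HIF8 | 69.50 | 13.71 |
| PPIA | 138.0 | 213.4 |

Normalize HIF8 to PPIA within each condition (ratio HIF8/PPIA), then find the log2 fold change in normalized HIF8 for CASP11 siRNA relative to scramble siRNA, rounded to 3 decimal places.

HIF8/PPIA (scramble siRNA) = 69.50 / 138.0 = 0.50362
HIF8/PPIA (CASP11 siRNA) = 13.71 / 213.4 = 0.064246
Fold change = 0.064246 / 0.50362 = 0.1276
log2(0.1276) = -2.9707

-2.971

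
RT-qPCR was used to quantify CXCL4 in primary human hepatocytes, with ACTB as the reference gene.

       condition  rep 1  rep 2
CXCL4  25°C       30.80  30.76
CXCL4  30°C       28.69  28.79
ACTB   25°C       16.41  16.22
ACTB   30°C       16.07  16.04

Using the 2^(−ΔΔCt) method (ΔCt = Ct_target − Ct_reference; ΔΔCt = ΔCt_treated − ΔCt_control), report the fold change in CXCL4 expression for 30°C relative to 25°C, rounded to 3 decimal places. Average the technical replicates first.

Mean Ct: CXCL4 25°C 30.780; CXCL4 30°C 28.740; ACTB 25°C 16.315; ACTB 30°C 16.055
ΔCt(25°C) = 30.780 − 16.315 = 14.465
ΔCt(30°C) = 28.740 − 16.055 = 12.685
ΔΔCt = 12.685 − 14.465 = -1.780
Fold change = 2^(−(-1.780)) = 2^1.780 = 3.4343

3.434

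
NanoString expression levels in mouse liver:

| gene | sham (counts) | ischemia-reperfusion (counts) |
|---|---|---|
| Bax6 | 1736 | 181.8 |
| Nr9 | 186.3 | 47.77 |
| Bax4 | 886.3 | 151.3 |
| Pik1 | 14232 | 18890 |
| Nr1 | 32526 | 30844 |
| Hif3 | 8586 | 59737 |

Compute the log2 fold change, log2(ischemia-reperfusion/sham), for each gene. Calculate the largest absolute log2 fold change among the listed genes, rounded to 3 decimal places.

3.255

log2(181.8/1736) = -3.255  (Bax6)
log2(47.77/186.3) = -1.963  (Nr9)
log2(151.3/886.3) = -2.550  (Bax4)
log2(18890/14232) = 0.408  (Pik1)
log2(30844/32526) = -0.077  (Nr1)
log2(59737/8586) = 2.799  (Hif3)
The largest magnitude belongs to Bax6.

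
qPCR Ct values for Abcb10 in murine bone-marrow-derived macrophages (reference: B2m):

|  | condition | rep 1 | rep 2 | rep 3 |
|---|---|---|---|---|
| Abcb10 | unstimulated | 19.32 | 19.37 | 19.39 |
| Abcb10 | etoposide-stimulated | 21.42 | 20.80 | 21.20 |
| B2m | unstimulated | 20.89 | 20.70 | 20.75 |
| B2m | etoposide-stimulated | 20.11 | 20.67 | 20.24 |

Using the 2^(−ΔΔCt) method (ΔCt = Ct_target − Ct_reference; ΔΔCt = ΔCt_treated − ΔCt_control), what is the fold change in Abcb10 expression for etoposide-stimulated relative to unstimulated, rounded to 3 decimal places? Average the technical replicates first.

0.215

Mean Ct: Abcb10 unstimulated 19.360; Abcb10 etoposide-stimulated 21.140; B2m unstimulated 20.780; B2m etoposide-stimulated 20.340
ΔCt(unstimulated) = 19.360 − 20.780 = -1.420
ΔCt(etoposide-stimulated) = 21.140 − 20.340 = 0.800
ΔΔCt = 0.800 − (-1.420) = 2.220
Fold change = 2^(−2.220) = 0.2146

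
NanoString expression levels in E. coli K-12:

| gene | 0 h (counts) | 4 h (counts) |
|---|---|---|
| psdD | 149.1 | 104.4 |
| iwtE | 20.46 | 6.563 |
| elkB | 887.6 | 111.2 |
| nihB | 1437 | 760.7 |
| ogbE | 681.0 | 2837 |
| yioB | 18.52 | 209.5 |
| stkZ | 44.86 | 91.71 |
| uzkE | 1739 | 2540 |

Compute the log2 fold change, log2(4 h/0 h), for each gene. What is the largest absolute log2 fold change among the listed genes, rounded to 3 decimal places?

3.500

log2(104.4/149.1) = -0.514  (psdD)
log2(6.563/20.46) = -1.640  (iwtE)
log2(111.2/887.6) = -2.997  (elkB)
log2(760.7/1437) = -0.918  (nihB)
log2(2837/681.0) = 2.059  (ogbE)
log2(209.5/18.52) = 3.500  (yioB)
log2(91.71/44.86) = 1.032  (stkZ)
log2(2540/1739) = 0.547  (uzkE)
The largest magnitude belongs to yioB.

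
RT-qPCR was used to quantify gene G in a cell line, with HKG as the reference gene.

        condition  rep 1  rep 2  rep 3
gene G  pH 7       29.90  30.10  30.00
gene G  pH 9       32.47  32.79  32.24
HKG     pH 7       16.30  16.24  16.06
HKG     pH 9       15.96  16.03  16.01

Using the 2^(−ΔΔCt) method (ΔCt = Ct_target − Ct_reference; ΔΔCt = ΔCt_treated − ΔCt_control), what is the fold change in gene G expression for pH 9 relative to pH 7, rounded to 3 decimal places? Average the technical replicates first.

0.154

Mean Ct: gene G pH 7 30.000; gene G pH 9 32.500; HKG pH 7 16.200; HKG pH 9 16.000
ΔCt(pH 7) = 30.000 − 16.200 = 13.800
ΔCt(pH 9) = 32.500 − 16.000 = 16.500
ΔΔCt = 16.500 − 13.800 = 2.700
Fold change = 2^(−2.700) = 0.1539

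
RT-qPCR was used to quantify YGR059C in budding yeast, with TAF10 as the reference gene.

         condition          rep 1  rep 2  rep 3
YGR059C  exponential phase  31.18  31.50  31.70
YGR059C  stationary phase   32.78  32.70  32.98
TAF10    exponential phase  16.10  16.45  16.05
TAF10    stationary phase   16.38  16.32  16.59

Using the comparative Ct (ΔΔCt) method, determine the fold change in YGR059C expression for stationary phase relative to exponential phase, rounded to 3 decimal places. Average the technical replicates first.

Mean Ct: YGR059C exponential phase 31.460; YGR059C stationary phase 32.820; TAF10 exponential phase 16.200; TAF10 stationary phase 16.430
ΔCt(exponential phase) = 31.460 − 16.200 = 15.260
ΔCt(stationary phase) = 32.820 − 16.430 = 16.390
ΔΔCt = 16.390 − 15.260 = 1.130
Fold change = 2^(−1.130) = 0.4569

0.457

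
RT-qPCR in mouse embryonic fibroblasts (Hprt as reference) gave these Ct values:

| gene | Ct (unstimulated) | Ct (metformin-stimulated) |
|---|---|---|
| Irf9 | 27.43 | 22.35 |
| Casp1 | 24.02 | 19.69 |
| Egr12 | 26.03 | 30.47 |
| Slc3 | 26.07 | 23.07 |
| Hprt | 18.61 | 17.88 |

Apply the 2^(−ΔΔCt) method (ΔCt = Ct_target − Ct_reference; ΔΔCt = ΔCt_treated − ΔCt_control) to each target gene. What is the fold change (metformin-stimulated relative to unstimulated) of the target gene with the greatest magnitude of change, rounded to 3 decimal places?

0.028

Irf9: ΔΔCt = (22.35−17.88) − (27.43−18.61) = 4.47 − 8.82 = -4.35; fold change = 2^4.35 = 20.393
Casp1: ΔΔCt = (19.69−17.88) − (24.02−18.61) = 1.81 − 5.41 = -3.60; fold change = 2^3.60 = 12.126
Egr12: ΔΔCt = (30.47−17.88) − (26.03−18.61) = 12.59 − 7.42 = 5.17; fold change = 2^-5.17 = 0.028
Slc3: ΔΔCt = (23.07−17.88) − (26.07−18.61) = 5.19 − 7.46 = -2.27; fold change = 2^2.27 = 4.823
Egr12 has the largest |ΔΔCt| = 5.17.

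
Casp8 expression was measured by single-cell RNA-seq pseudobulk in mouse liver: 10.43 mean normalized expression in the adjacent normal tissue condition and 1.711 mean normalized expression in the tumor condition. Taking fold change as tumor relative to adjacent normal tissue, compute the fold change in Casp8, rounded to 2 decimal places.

Fold change = 1.711 / 10.43 = 0.164
Casp8 is downregulated.

0.16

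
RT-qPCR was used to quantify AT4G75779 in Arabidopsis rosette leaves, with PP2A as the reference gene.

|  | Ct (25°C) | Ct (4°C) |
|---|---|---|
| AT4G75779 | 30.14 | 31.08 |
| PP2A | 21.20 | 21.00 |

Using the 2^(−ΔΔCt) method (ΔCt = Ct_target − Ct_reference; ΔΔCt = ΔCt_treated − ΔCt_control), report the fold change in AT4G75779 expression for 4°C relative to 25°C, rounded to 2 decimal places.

0.45

ΔCt(25°C) = 30.140 − 21.200 = 8.940
ΔCt(4°C) = 31.080 − 21.000 = 10.080
ΔΔCt = 10.080 − 8.940 = 1.140
Fold change = 2^(−1.140) = 0.454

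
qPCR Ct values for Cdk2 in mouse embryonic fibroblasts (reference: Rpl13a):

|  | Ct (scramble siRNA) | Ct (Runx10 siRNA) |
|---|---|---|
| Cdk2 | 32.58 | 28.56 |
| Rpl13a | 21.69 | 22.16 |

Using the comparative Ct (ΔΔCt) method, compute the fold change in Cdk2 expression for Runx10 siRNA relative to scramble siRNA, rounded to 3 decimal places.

ΔCt(scramble siRNA) = 32.580 − 21.690 = 10.890
ΔCt(Runx10 siRNA) = 28.560 − 22.160 = 6.400
ΔΔCt = 6.400 − 10.890 = -4.490
Fold change = 2^(−(-4.490)) = 2^4.490 = 22.4711

22.471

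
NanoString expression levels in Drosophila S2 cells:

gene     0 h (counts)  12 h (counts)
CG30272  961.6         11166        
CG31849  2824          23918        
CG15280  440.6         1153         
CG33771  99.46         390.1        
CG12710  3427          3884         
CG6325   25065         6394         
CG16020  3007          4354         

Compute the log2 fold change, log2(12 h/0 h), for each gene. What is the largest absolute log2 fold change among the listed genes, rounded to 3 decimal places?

log2(11166/961.6) = 3.538  (CG30272)
log2(23918/2824) = 3.082  (CG31849)
log2(1153/440.6) = 1.388  (CG15280)
log2(390.1/99.46) = 1.972  (CG33771)
log2(3884/3427) = 0.181  (CG12710)
log2(6394/25065) = -1.971  (CG6325)
log2(4354/3007) = 0.534  (CG16020)
The largest magnitude belongs to CG30272.

3.538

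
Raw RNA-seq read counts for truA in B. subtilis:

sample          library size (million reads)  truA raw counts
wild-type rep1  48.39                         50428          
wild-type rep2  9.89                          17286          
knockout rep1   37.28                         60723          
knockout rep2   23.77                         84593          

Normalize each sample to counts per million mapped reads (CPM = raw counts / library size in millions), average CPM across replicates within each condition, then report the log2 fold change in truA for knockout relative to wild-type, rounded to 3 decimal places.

0.895

CPM(wild-type rep1) = 50428 / 48.39 = 1042.1161
CPM(wild-type rep2) = 17286 / 9.89 = 1747.8261
CPM(knockout rep1) = 60723 / 37.28 = 1628.8358
CPM(knockout rep2) = 84593 / 23.77 = 3558.8136
mean CPM(wild-type) = 1394.9711; mean CPM(knockout) = 2593.8247
Fold change = 2593.8247 / 1394.9711 = 1.85941
log2(1.85941) = 0.8948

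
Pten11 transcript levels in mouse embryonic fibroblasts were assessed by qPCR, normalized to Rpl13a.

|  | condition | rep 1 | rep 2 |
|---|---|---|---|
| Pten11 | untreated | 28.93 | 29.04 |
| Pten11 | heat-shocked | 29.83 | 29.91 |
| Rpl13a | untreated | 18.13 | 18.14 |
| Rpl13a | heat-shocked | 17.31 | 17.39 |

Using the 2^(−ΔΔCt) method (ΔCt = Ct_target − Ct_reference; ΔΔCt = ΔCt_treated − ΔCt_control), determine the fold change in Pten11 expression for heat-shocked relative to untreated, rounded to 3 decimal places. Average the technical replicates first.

0.314

Mean Ct: Pten11 untreated 28.985; Pten11 heat-shocked 29.870; Rpl13a untreated 18.135; Rpl13a heat-shocked 17.350
ΔCt(untreated) = 28.985 − 18.135 = 10.850
ΔCt(heat-shocked) = 29.870 − 17.350 = 12.520
ΔΔCt = 12.520 − 10.850 = 1.670
Fold change = 2^(−1.670) = 0.3143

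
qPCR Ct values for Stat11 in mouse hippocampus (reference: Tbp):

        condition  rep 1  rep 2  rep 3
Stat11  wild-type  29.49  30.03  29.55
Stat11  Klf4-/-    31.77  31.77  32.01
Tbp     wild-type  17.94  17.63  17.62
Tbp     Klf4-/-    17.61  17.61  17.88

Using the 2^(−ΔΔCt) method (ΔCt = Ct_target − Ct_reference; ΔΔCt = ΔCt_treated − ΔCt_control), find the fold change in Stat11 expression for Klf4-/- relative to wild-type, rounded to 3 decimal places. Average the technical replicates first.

Mean Ct: Stat11 wild-type 29.690; Stat11 Klf4-/- 31.850; Tbp wild-type 17.730; Tbp Klf4-/- 17.700
ΔCt(wild-type) = 29.690 − 17.730 = 11.960
ΔCt(Klf4-/-) = 31.850 − 17.700 = 14.150
ΔΔCt = 14.150 − 11.960 = 2.190
Fold change = 2^(−2.190) = 0.2192

0.219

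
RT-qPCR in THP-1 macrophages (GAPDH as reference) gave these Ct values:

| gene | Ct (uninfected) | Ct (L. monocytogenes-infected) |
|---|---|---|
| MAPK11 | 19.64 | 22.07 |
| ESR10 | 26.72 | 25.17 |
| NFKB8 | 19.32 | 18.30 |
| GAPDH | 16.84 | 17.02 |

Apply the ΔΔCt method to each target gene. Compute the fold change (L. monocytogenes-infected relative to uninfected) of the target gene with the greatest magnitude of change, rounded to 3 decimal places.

0.210

MAPK11: ΔΔCt = (22.07−17.02) − (19.64−16.84) = 5.05 − 2.80 = 2.25; fold change = 2^-2.25 = 0.210
ESR10: ΔΔCt = (25.17−17.02) − (26.72−16.84) = 8.15 − 9.88 = -1.73; fold change = 2^1.73 = 3.317
NFKB8: ΔΔCt = (18.30−17.02) − (19.32−16.84) = 1.28 − 2.48 = -1.20; fold change = 2^1.20 = 2.297
MAPK11 has the largest |ΔΔCt| = 2.25.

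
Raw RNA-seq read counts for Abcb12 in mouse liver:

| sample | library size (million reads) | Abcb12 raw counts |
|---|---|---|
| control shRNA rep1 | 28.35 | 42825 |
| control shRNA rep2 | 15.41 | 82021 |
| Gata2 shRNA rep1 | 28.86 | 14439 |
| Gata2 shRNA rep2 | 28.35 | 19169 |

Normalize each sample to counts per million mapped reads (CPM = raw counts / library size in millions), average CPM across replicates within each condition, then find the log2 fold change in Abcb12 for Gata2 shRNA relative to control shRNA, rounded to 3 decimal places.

CPM(control shRNA rep1) = 42825 / 28.35 = 1510.5820
CPM(control shRNA rep2) = 82021 / 15.41 = 5322.5827
CPM(Gata2 shRNA rep1) = 14439 / 28.86 = 500.3119
CPM(Gata2 shRNA rep2) = 19169 / 28.35 = 676.1552
mean CPM(control shRNA) = 3416.5824; mean CPM(Gata2 shRNA) = 588.2335
Fold change = 588.2335 / 3416.5824 = 0.17217
log2(0.17217) = -2.5381

-2.538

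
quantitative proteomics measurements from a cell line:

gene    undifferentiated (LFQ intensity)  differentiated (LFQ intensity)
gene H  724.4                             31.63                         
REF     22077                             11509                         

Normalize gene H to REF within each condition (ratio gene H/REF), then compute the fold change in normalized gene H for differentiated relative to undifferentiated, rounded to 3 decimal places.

gene H/REF (undifferentiated) = 724.4 / 22077 = 0.032812
gene H/REF (differentiated) = 31.63 / 11509 = 0.0027483
Fold change = 0.0027483 / 0.032812 = 0.0838

0.084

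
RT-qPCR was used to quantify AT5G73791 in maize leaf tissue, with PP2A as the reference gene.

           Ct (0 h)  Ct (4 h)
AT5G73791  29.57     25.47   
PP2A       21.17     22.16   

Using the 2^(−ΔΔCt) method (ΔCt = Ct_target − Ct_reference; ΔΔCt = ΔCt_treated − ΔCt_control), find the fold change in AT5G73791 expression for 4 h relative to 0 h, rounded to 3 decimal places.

34.060

ΔCt(0 h) = 29.570 − 21.170 = 8.400
ΔCt(4 h) = 25.470 − 22.160 = 3.310
ΔΔCt = 3.310 − 8.400 = -5.090
Fold change = 2^(−(-5.090)) = 2^5.090 = 34.0598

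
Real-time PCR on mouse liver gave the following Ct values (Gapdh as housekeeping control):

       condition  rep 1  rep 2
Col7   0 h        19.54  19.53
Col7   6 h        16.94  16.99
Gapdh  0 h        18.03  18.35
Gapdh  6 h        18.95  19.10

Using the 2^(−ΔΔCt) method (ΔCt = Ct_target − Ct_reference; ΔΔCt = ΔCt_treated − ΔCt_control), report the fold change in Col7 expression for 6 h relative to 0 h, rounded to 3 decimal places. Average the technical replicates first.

10.593

Mean Ct: Col7 0 h 19.535; Col7 6 h 16.965; Gapdh 0 h 18.190; Gapdh 6 h 19.025
ΔCt(0 h) = 19.535 − 18.190 = 1.345
ΔCt(6 h) = 16.965 − 19.025 = -2.060
ΔΔCt = -2.060 − 1.345 = -3.405
Fold change = 2^(−(-3.405)) = 2^3.405 = 10.5927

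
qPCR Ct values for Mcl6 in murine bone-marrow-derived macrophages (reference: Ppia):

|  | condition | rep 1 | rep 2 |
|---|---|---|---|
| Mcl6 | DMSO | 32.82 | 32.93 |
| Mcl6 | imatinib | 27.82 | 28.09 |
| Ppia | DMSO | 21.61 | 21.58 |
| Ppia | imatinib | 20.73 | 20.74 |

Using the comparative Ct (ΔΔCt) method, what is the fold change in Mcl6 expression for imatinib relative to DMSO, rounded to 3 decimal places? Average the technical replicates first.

16.679

Mean Ct: Mcl6 DMSO 32.875; Mcl6 imatinib 27.955; Ppia DMSO 21.595; Ppia imatinib 20.735
ΔCt(DMSO) = 32.875 − 21.595 = 11.280
ΔCt(imatinib) = 27.955 − 20.735 = 7.220
ΔΔCt = 7.220 − 11.280 = -4.060
Fold change = 2^(−(-4.060)) = 2^4.060 = 16.6795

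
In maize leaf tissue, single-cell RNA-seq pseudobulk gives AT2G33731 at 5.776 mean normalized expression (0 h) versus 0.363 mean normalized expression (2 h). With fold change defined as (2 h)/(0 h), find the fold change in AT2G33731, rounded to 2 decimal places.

Fold change = 0.363 / 5.776 = 0.063
AT2G33731 is downregulated.

0.06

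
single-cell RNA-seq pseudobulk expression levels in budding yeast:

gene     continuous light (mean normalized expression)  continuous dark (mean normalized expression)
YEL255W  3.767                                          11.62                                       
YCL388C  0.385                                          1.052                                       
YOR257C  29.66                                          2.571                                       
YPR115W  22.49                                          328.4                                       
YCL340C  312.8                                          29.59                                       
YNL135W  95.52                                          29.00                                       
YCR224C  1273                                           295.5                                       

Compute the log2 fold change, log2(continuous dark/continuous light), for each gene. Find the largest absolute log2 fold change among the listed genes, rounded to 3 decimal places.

3.868

log2(11.62/3.767) = 1.625  (YEL255W)
log2(1.052/0.385) = 1.450  (YCL388C)
log2(2.571/29.66) = -3.528  (YOR257C)
log2(328.4/22.49) = 3.868  (YPR115W)
log2(29.59/312.8) = -3.402  (YCL340C)
log2(29.00/95.52) = -1.720  (YNL135W)
log2(295.5/1273) = -2.107  (YCR224C)
The largest magnitude belongs to YPR115W.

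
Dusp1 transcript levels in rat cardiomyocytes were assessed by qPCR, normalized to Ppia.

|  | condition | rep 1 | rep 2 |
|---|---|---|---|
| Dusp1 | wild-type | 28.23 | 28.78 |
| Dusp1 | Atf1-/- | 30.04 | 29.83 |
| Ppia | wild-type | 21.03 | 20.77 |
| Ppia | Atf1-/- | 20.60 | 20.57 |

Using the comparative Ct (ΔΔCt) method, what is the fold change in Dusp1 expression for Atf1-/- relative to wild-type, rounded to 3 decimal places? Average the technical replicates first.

0.298

Mean Ct: Dusp1 wild-type 28.505; Dusp1 Atf1-/- 29.935; Ppia wild-type 20.900; Ppia Atf1-/- 20.585
ΔCt(wild-type) = 28.505 − 20.900 = 7.605
ΔCt(Atf1-/-) = 29.935 − 20.585 = 9.350
ΔΔCt = 9.350 − 7.605 = 1.745
Fold change = 2^(−1.745) = 0.2983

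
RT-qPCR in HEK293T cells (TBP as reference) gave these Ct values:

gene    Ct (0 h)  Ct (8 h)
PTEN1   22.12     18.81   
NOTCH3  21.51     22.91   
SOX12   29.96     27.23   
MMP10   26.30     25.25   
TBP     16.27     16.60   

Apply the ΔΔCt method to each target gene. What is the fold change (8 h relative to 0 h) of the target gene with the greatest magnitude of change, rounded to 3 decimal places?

12.467

PTEN1: ΔΔCt = (18.81−16.60) − (22.12−16.27) = 2.21 − 5.85 = -3.64; fold change = 2^3.64 = 12.467
NOTCH3: ΔΔCt = (22.91−16.60) − (21.51−16.27) = 6.31 − 5.24 = 1.07; fold change = 2^-1.07 = 0.476
SOX12: ΔΔCt = (27.23−16.60) − (29.96−16.27) = 10.63 − 13.69 = -3.06; fold change = 2^3.06 = 8.340
MMP10: ΔΔCt = (25.25−16.60) − (26.30−16.27) = 8.65 − 10.03 = -1.38; fold change = 2^1.38 = 2.603
PTEN1 has the largest |ΔΔCt| = 3.64.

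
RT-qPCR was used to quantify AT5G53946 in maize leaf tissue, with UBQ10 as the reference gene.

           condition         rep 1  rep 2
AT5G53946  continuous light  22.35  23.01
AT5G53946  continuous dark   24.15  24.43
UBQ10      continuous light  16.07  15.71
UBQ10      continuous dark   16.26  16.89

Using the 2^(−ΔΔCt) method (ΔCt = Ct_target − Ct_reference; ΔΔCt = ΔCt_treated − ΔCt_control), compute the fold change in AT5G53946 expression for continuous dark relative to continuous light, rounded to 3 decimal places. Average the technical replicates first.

Mean Ct: AT5G53946 continuous light 22.680; AT5G53946 continuous dark 24.290; UBQ10 continuous light 15.890; UBQ10 continuous dark 16.575
ΔCt(continuous light) = 22.680 − 15.890 = 6.790
ΔCt(continuous dark) = 24.290 − 16.575 = 7.715
ΔΔCt = 7.715 − 6.790 = 0.925
Fold change = 2^(−0.925) = 0.5267

0.527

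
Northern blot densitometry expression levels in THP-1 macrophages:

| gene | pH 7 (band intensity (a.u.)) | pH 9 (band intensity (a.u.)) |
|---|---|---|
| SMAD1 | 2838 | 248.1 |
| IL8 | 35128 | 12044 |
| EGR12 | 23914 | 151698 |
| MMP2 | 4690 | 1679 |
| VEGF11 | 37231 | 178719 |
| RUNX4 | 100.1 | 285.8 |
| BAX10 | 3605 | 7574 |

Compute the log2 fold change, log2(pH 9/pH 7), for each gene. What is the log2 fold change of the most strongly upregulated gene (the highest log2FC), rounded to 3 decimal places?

log2(248.1/2838) = -3.516  (SMAD1)
log2(12044/35128) = -1.544  (IL8)
log2(151698/23914) = 2.665  (EGR12)
log2(1679/4690) = -1.482  (MMP2)
log2(178719/37231) = 2.263  (VEGF11)
log2(285.8/100.1) = 1.514  (RUNX4)
log2(7574/3605) = 1.071  (BAX10)
EGR12 is most strongly upregulated.

2.665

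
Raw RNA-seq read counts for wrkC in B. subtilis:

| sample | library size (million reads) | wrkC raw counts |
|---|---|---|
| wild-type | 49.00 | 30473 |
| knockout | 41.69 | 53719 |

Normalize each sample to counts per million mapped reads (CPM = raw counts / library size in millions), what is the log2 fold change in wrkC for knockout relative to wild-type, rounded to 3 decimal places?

1.051

CPM(wild-type) = 30473 / 49.00 = 621.8980
CPM(knockout) = 53719 / 41.69 = 1288.5344
Fold change = 1288.5344 / 621.8980 = 2.07194
log2(2.07194) = 1.0510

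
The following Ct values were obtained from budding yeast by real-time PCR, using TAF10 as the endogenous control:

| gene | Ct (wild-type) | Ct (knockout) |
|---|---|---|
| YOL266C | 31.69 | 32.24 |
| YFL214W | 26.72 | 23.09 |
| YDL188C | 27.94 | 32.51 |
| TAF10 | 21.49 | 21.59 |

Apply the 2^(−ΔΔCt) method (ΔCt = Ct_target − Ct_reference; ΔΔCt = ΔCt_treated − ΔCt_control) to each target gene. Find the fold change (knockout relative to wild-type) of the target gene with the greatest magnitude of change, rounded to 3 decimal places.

0.045

YOL266C: ΔΔCt = (32.24−21.59) − (31.69−21.49) = 10.65 − 10.20 = 0.45; fold change = 2^-0.45 = 0.732
YFL214W: ΔΔCt = (23.09−21.59) − (26.72−21.49) = 1.50 − 5.23 = -3.73; fold change = 2^3.73 = 13.269
YDL188C: ΔΔCt = (32.51−21.59) − (27.94−21.49) = 10.92 − 6.45 = 4.47; fold change = 2^-4.47 = 0.045
YDL188C has the largest |ΔΔCt| = 4.47.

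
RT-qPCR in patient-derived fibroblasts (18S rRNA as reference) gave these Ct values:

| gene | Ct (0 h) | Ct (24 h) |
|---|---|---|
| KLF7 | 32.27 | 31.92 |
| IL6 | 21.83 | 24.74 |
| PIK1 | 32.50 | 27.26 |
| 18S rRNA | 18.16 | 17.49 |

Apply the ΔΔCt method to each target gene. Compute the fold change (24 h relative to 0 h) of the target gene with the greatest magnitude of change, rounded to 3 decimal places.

23.752

KLF7: ΔΔCt = (31.92−17.49) − (32.27−18.16) = 14.43 − 14.11 = 0.32; fold change = 2^-0.32 = 0.801
IL6: ΔΔCt = (24.74−17.49) − (21.83−18.16) = 7.25 − 3.67 = 3.58; fold change = 2^-3.58 = 0.084
PIK1: ΔΔCt = (27.26−17.49) − (32.50−18.16) = 9.77 − 14.34 = -4.57; fold change = 2^4.57 = 23.752
PIK1 has the largest |ΔΔCt| = 4.57.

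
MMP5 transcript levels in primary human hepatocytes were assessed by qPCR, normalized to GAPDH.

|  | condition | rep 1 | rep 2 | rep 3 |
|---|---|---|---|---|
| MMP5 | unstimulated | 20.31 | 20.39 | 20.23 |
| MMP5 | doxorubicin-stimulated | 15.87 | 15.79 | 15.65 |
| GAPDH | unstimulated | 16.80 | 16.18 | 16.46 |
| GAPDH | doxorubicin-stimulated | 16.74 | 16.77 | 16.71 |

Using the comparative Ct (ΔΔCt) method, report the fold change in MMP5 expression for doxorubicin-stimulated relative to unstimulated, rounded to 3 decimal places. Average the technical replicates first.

27.858

Mean Ct: MMP5 unstimulated 20.310; MMP5 doxorubicin-stimulated 15.770; GAPDH unstimulated 16.480; GAPDH doxorubicin-stimulated 16.740
ΔCt(unstimulated) = 20.310 − 16.480 = 3.830
ΔCt(doxorubicin-stimulated) = 15.770 − 16.740 = -0.970
ΔΔCt = -0.970 − 3.830 = -4.800
Fold change = 2^(−(-4.800)) = 2^4.800 = 27.8576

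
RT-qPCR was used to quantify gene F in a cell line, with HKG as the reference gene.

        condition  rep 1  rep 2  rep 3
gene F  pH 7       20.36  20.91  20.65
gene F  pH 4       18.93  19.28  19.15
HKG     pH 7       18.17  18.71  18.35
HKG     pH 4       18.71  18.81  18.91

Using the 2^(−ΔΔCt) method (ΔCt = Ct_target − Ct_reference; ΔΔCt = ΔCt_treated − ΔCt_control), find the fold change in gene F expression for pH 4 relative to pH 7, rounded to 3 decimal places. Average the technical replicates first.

Mean Ct: gene F pH 7 20.640; gene F pH 4 19.120; HKG pH 7 18.410; HKG pH 4 18.810
ΔCt(pH 7) = 20.640 − 18.410 = 2.230
ΔCt(pH 4) = 19.120 − 18.810 = 0.310
ΔΔCt = 0.310 − 2.230 = -1.920
Fold change = 2^(−(-1.920)) = 2^1.920 = 3.7842

3.784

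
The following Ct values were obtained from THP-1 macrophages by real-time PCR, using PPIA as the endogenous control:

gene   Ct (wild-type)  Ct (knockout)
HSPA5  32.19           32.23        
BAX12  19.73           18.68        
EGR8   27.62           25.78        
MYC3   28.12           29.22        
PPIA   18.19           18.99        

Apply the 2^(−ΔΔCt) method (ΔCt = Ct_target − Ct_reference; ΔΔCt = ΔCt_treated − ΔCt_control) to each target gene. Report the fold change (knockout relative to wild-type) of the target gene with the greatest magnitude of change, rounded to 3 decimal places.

HSPA5: ΔΔCt = (32.23−18.99) − (32.19−18.19) = 13.24 − 14.00 = -0.76; fold change = 2^0.76 = 1.693
BAX12: ΔΔCt = (18.68−18.99) − (19.73−18.19) = -0.31 − 1.54 = -1.85; fold change = 2^1.85 = 3.605
EGR8: ΔΔCt = (25.78−18.99) − (27.62−18.19) = 6.79 − 9.43 = -2.64; fold change = 2^2.64 = 6.233
MYC3: ΔΔCt = (29.22−18.99) − (28.12−18.19) = 10.23 − 9.93 = 0.30; fold change = 2^-0.30 = 0.812
EGR8 has the largest |ΔΔCt| = 2.64.

6.233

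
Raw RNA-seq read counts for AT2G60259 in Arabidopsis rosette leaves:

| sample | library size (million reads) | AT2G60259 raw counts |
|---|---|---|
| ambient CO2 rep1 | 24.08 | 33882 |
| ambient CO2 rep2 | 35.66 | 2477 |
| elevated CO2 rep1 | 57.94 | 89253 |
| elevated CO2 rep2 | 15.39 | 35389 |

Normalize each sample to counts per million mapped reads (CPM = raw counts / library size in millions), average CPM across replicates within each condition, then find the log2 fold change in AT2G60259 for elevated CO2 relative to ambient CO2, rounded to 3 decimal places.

1.379

CPM(ambient CO2 rep1) = 33882 / 24.08 = 1407.0598
CPM(ambient CO2 rep2) = 2477 / 35.66 = 69.4616
CPM(elevated CO2 rep1) = 89253 / 57.94 = 1540.4384
CPM(elevated CO2 rep2) = 35389 / 15.39 = 2299.4802
mean CPM(ambient CO2) = 738.2607; mean CPM(elevated CO2) = 1919.9593
Fold change = 1919.9593 / 738.2607 = 2.60065
log2(2.60065) = 1.3789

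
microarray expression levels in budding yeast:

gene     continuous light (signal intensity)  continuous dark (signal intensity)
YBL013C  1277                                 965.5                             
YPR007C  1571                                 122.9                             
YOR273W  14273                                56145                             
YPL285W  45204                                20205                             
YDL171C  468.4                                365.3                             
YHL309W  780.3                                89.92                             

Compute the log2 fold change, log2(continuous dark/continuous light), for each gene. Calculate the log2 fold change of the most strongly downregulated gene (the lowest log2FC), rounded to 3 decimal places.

-3.676

log2(965.5/1277) = -0.403  (YBL013C)
log2(122.9/1571) = -3.676  (YPR007C)
log2(56145/14273) = 1.976  (YOR273W)
log2(20205/45204) = -1.162  (YPL285W)
log2(365.3/468.4) = -0.359  (YDL171C)
log2(89.92/780.3) = -3.117  (YHL309W)
YPR007C is most strongly downregulated.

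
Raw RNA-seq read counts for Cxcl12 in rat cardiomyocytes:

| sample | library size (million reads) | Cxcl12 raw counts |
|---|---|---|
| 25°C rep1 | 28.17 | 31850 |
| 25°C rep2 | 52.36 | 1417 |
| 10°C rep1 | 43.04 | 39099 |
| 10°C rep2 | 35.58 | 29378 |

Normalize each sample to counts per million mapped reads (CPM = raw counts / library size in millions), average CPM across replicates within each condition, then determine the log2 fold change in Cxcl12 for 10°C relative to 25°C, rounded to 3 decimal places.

CPM(25°C rep1) = 31850 / 28.17 = 1130.6354
CPM(25°C rep2) = 1417 / 52.36 = 27.0626
CPM(10°C rep1) = 39099 / 43.04 = 908.4340
CPM(10°C rep2) = 29378 / 35.58 = 825.6886
mean CPM(25°C) = 578.8490; mean CPM(10°C) = 867.0613
Fold change = 867.0613 / 578.8490 = 1.49791
log2(1.49791) = 0.5829

0.583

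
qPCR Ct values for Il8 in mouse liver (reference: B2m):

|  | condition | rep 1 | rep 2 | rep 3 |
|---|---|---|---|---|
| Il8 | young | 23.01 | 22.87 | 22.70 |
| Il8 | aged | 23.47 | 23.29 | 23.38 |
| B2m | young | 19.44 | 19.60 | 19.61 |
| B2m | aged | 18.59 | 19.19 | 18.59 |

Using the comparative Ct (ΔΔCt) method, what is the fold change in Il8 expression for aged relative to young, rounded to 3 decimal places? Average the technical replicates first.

0.412

Mean Ct: Il8 young 22.860; Il8 aged 23.380; B2m young 19.550; B2m aged 18.790
ΔCt(young) = 22.860 − 19.550 = 3.310
ΔCt(aged) = 23.380 − 18.790 = 4.590
ΔΔCt = 4.590 − 3.310 = 1.280
Fold change = 2^(−1.280) = 0.4118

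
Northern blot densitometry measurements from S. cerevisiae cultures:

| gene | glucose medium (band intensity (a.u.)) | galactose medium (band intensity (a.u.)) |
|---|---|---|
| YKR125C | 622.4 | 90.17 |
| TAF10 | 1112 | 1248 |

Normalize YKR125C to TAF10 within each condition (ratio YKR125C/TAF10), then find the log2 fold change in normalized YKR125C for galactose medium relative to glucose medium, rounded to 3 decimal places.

YKR125C/TAF10 (glucose medium) = 622.4 / 1112 = 0.55971
YKR125C/TAF10 (galactose medium) = 90.17 / 1248 = 0.072252
Fold change = 0.072252 / 0.55971 = 0.1291
log2(0.1291) = -2.9536

-2.954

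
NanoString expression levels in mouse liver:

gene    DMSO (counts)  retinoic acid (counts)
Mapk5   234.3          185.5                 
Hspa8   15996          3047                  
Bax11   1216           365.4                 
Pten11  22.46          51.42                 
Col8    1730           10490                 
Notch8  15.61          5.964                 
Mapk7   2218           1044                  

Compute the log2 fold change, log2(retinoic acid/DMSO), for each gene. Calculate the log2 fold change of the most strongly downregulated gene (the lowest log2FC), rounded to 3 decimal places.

-2.392

log2(185.5/234.3) = -0.337  (Mapk5)
log2(3047/15996) = -2.392  (Hspa8)
log2(365.4/1216) = -1.735  (Bax11)
log2(51.42/22.46) = 1.195  (Pten11)
log2(10490/1730) = 2.600  (Col8)
log2(5.964/15.61) = -1.388  (Notch8)
log2(1044/2218) = -1.087  (Mapk7)
Hspa8 is most strongly downregulated.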